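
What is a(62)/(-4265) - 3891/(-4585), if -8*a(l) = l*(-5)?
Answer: 13133957/15644020 ≈ 0.83955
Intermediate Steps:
a(l) = 5*l/8 (a(l) = -l*(-5)/8 = -(-5)*l/8 = 5*l/8)
a(62)/(-4265) - 3891/(-4585) = ((5/8)*62)/(-4265) - 3891/(-4585) = (155/4)*(-1/4265) - 3891*(-1/4585) = -31/3412 + 3891/4585 = 13133957/15644020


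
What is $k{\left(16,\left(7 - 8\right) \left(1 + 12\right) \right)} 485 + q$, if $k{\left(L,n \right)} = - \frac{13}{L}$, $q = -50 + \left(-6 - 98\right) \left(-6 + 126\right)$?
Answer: $- \frac{206785}{16} \approx -12924.0$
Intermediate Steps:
$q = -12530$ ($q = -50 - 12480 = -12530$)
$k{\left(16,\left(7 - 8\right) \left(1 + 12\right) \right)} 485 + q = - \frac{13}{16} \cdot 485 - 12530 = \left(-13\right) \frac{1}{16} \cdot 485 - 12530 = \left(- \frac{13}{16}\right) 485 - 12530 = - \frac{6305}{16} - 12530 = - \frac{206785}{16}$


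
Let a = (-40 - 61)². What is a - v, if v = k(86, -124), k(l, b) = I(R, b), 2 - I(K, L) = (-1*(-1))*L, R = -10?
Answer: 10075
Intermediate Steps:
I(K, L) = 2 - L (I(K, L) = 2 - (-1*(-1))*L = 2 - L)
k(l, b) = 2 - b
a = 10201 (a = (-101)² = 10201)
v = 126 (v = 2 - 1*(-124) = 2 + 124 = 126)
a - v = 10201 - 1*126 = 10201 - 126 = 10075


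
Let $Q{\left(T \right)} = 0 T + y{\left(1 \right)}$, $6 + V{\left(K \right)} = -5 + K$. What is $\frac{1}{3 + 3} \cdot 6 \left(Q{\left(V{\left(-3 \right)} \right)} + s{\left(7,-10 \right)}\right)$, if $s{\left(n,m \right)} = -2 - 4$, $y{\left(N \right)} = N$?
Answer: $-5$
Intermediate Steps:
$V{\left(K \right)} = -11 + K$ ($V{\left(K \right)} = -6 + \left(-5 + K\right) = -11 + K$)
$s{\left(n,m \right)} = -6$ ($s{\left(n,m \right)} = -2 - 4 = -6$)
$Q{\left(T \right)} = 1$ ($Q{\left(T \right)} = 0 T + 1 = 0 + 1 = 1$)
$\frac{1}{3 + 3} \cdot 6 \left(Q{\left(V{\left(-3 \right)} \right)} + s{\left(7,-10 \right)}\right) = \frac{1}{3 + 3} \cdot 6 \left(1 - 6\right) = \frac{1}{6} \cdot 6 \left(-5\right) = 1 \left(-5\right) = -5$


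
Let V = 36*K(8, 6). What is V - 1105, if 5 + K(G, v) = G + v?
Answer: -781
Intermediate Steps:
K(G, v) = -5 + G + v (K(G, v) = -5 + (G + v) = -5 + G + v)
V = 324 (V = 36*(-5 + 8 + 6) = 36*9 = 324)
V - 1105 = 324 - 1105 = -781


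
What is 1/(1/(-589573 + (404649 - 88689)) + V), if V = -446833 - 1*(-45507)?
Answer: -273613/109808010839 ≈ -2.4917e-6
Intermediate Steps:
V = -401326 (V = -446833 + 45507 = -401326)
1/(1/(-589573 + (404649 - 88689)) + V) = 1/(1/(-589573 + (404649 - 88689)) - 401326) = 1/(1/(-589573 + 315960) - 401326) = 1/(1/(-273613) - 401326) = 1/(-1/273613 - 401326) = 1/(-109808010839/273613) = -273613/109808010839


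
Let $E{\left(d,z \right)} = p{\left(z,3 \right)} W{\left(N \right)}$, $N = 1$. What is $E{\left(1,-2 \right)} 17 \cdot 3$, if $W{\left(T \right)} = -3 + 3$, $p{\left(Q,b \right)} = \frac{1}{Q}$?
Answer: $0$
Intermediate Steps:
$W{\left(T \right)} = 0$
$E{\left(d,z \right)} = 0$ ($E{\left(d,z \right)} = \frac{1}{z} 0 = 0$)
$E{\left(1,-2 \right)} 17 \cdot 3 = 0 \cdot 17 \cdot 3 = 0 \cdot 3 = 0$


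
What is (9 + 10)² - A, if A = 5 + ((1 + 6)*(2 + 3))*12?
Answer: -64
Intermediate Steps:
A = 425 (A = 5 + (7*5)*12 = 5 + 35*12 = 5 + 420 = 425)
(9 + 10)² - A = (9 + 10)² - 1*425 = 19² - 425 = 361 - 425 = -64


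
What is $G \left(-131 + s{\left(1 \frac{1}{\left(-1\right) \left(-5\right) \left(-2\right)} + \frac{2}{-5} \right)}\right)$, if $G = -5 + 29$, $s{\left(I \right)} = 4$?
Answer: $-3048$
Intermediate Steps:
$G = 24$
$G \left(-131 + s{\left(1 \frac{1}{\left(-1\right) \left(-5\right) \left(-2\right)} + \frac{2}{-5} \right)}\right) = 24 \left(-131 + 4\right) = 24 \left(-127\right) = -3048$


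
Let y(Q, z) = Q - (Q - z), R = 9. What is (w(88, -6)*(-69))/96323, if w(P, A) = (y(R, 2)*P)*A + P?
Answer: 66792/96323 ≈ 0.69342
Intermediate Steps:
y(Q, z) = z (y(Q, z) = Q + (z - Q) = z)
w(P, A) = P + 2*A*P (w(P, A) = (2*P)*A + P = 2*A*P + P = P + 2*A*P)
(w(88, -6)*(-69))/96323 = ((88*(1 + 2*(-6)))*(-69))/96323 = ((88*(1 - 12))*(-69))*(1/96323) = ((88*(-11))*(-69))*(1/96323) = -968*(-69)*(1/96323) = 66792*(1/96323) = 66792/96323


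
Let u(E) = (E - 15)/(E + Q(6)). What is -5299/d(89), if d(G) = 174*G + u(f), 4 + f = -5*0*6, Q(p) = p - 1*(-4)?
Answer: -4542/13271 ≈ -0.34225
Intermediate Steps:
Q(p) = 4 + p (Q(p) = p + 4 = 4 + p)
f = -4 (f = -4 - 5*0*6 = -4 + 0*6 = -4 + 0 = -4)
u(E) = (-15 + E)/(10 + E) (u(E) = (E - 15)/(E + (4 + 6)) = (-15 + E)/(E + 10) = (-15 + E)/(10 + E))
d(G) = -19/6 + 174*G (d(G) = 174*G + (-15 - 4)/(10 - 4) = 174*G - 19/6 = -19/6 + 174*G)
-5299/d(89) = -5299/(-19/6 + 174*89) = -5299/(-19/6 + 15486) = -5299/92897/6 = -5299*6/92897 = -4542/13271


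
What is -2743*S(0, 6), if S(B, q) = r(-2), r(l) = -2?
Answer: 5486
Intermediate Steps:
S(B, q) = -2
-2743*S(0, 6) = -2743*(-2) = 5486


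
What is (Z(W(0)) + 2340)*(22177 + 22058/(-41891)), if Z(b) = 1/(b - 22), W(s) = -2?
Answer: 17390470164397/335128 ≈ 5.1892e+7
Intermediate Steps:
Z(b) = 1/(-22 + b)
(Z(W(0)) + 2340)*(22177 + 22058/(-41891)) = (1/(-22 - 2) + 2340)*(22177 + 22058/(-41891)) = (1/(-24) + 2340)*(22177 + 22058*(-1/41891)) = (-1/24 + 2340)*(22177 - 22058/41891) = (56159/24)*(928994649/41891) = 17390470164397/335128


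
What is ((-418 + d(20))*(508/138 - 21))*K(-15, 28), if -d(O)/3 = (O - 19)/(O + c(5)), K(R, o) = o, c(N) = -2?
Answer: 41975570/207 ≈ 2.0278e+5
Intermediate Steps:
d(O) = -3*(-19 + O)/(-2 + O) (d(O) = -3*(O - 19)/(O - 2) = -3*(-19 + O)/(-2 + O))
((-418 + d(20))*(508/138 - 21))*K(-15, 28) = ((-418 + 3*(19 - 1*20)/(-2 + 20))*(508/138 - 21))*28 = ((-418 + 3*(19 - 20)/18)*(508*(1/138) - 21))*28 = ((-418 + 3*(1/18)*(-1))*(254/69 - 21))*28 = ((-418 - ⅙)*(-1195/69))*28 = -2509/6*(-1195/69)*28 = (2998255/414)*28 = 41975570/207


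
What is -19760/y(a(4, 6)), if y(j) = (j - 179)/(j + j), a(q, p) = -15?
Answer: -296400/97 ≈ -3055.7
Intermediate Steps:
y(j) = (-179 + j)/(2*j) (y(j) = (-179 + j)/((2*j)) = (-179 + j)*(1/(2*j)) = (-179 + j)/(2*j))
-19760/y(a(4, 6)) = -19760*(-30/(-179 - 15)) = -19760/((1/2)*(-1/15)*(-194)) = -19760/97/15 = -19760*15/97 = -296400/97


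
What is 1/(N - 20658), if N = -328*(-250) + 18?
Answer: 1/61360 ≈ 1.6297e-5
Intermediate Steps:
N = 82018 (N = 82000 + 18 = 82018)
1/(N - 20658) = 1/(82018 - 20658) = 1/61360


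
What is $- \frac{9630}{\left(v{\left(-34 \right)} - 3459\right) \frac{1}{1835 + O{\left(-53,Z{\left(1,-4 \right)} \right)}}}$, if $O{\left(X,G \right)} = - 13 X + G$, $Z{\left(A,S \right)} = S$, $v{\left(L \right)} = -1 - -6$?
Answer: $\frac{12133800}{1727} \approx 7025.9$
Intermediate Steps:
$v{\left(L \right)} = 5$ ($v{\left(L \right)} = -1 + 6 = 5$)
$O{\left(X,G \right)} = G - 13 X$
$- \frac{9630}{\left(v{\left(-34 \right)} - 3459\right) \frac{1}{1835 + O{\left(-53,Z{\left(1,-4 \right)} \right)}}} = - \frac{9630}{\left(5 - 3459\right) \frac{1}{1835 - -685}} = - \frac{9630}{\left(-3454\right) \frac{1}{1835 + \left(-4 + 689\right)}} = - \frac{9630}{\left(-3454\right) \frac{1}{1835 + 685}} = - \frac{9630}{\left(-3454\right) \frac{1}{2520}} = - \frac{9630}{- \frac{1727}{1260}} = \left(-9630\right) \left(- \frac{1260}{1727}\right) = \frac{12133800}{1727}$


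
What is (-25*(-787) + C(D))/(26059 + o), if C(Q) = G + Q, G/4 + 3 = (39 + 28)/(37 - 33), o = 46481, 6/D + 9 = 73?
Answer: 631363/2321280 ≈ 0.27199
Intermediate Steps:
D = 3/32 (D = 6/(-9 + 73) = 6/64 = 6*(1/64) = 3/32 ≈ 0.093750)
G = 55 (G = -12 + 4*((39 + 28)/(37 - 33)) = -12 + 4*(67/4) = -12 + 67 = 55)
C(Q) = 55 + Q
(-25*(-787) + C(D))/(26059 + o) = (-25*(-787) + (55 + 3/32))/(26059 + 46481) = (19675 + 1763/32)/72540 = (631363/32)*(1/72540) = 631363/2321280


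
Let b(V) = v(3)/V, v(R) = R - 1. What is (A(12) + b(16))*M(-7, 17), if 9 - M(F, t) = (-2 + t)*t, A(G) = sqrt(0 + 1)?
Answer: -1107/4 ≈ -276.75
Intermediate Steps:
v(R) = -1 + R
A(G) = 1 (A(G) = sqrt(1) = 1)
M(F, t) = 9 - t*(-2 + t) (M(F, t) = 9 - (-2 + t)*t = 9 - t*(-2 + t))
b(V) = 2/V (b(V) = (-1 + 3)/V = 2/V)
(A(12) + b(16))*M(-7, 17) = (1 + 2/16)*(9 - 1*17**2 + 2*17) = (1 + 2*(1/16))*(9 - 1*289 + 34) = (1 + 1/8)*(9 - 289 + 34) = (9/8)*(-246) = -1107/4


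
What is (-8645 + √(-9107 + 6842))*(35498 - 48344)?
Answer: 111053670 - 12846*I*√2265 ≈ 1.1105e+8 - 6.1137e+5*I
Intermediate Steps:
(-8645 + √(-9107 + 6842))*(35498 - 48344) = (-8645 + √(-2265))*(-12846) = (-8645 + I*√2265)*(-12846) = 111053670 - 12846*I*√2265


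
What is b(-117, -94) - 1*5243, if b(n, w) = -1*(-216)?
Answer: -5027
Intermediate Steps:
b(n, w) = 216
b(-117, -94) - 1*5243 = 216 - 1*5243 = 216 - 5243 = -5027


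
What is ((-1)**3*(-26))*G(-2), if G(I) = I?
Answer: -52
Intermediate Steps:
((-1)**3*(-26))*G(-2) = ((-1)**3*(-26))*(-2) = -1*(-26)*(-2) = 26*(-2) = -52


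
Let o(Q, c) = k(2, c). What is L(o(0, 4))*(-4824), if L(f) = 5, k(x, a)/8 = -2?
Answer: -24120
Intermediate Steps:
k(x, a) = -16 (k(x, a) = 8*(-2) = -16)
o(Q, c) = -16
L(o(0, 4))*(-4824) = 5*(-4824) = -24120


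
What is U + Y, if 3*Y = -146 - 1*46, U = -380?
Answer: -444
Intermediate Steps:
Y = -64 (Y = (-146 - 1*46)/3 = (-146 - 46)/3 = (⅓)*(-192) = -64)
U + Y = -380 - 64 = -444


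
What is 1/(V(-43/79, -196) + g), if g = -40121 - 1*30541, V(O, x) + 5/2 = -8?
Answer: -2/141345 ≈ -1.4150e-5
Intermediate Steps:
V(O, x) = -21/2 (V(O, x) = -5/2 - 8 = -21/2)
g = -70662 (g = -40121 - 30541 = -70662)
1/(V(-43/79, -196) + g) = 1/(-21/2 - 70662) = 1/(-141345/2) = -2/141345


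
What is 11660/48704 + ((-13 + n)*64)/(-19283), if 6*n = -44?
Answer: 216164939/704369424 ≈ 0.30689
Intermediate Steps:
n = -22/3 (n = (⅙)*(-44) = -22/3 ≈ -7.3333)
11660/48704 + ((-13 + n)*64)/(-19283) = 11660/48704 + ((-13 - 22/3)*64)/(-19283) = 11660*(1/48704) - 61/3*64*(-1/19283) = 2915/12176 - 3904/3*(-1/19283) = 2915/12176 + 3904/57849 = 216164939/704369424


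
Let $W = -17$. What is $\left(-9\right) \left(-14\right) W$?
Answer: $-2142$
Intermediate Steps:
$\left(-9\right) \left(-14\right) W = \left(-9\right) \left(-14\right) \left(-17\right) = 126 \left(-17\right) = -2142$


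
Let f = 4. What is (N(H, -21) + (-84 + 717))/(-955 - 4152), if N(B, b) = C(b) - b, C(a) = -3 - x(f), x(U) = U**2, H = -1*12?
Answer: -635/5107 ≈ -0.12434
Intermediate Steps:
H = -12
C(a) = -19 (C(a) = -3 - 1*4**2 = -3 - 1*16 = -3 - 16 = -19)
N(B, b) = -19 - b
(N(H, -21) + (-84 + 717))/(-955 - 4152) = ((-19 - 1*(-21)) + (-84 + 717))/(-955 - 4152) = ((-19 + 21) + 633)/(-5107) = (2 + 633)*(-1/5107) = 635*(-1/5107) = -635/5107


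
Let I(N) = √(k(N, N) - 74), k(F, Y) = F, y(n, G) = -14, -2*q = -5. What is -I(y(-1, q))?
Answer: -2*I*√22 ≈ -9.3808*I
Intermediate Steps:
q = 5/2 (q = -½*(-5) = 5/2 ≈ 2.5000)
I(N) = √(-74 + N) (I(N) = √(N - 74) = √(-74 + N))
-I(y(-1, q)) = -√(-74 - 14) = -√(-88) = -2*I*√22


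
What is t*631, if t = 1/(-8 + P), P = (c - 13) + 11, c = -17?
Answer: -631/27 ≈ -23.370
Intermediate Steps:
P = -19 (P = (-17 - 13) + 11 = -30 + 11 = -19)
t = -1/27 (t = 1/(-8 - 19) = 1/(-27) = -1/27 ≈ -0.037037)
t*631 = -1/27*631 = -631/27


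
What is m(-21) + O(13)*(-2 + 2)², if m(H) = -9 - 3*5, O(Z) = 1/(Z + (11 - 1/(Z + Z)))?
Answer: -24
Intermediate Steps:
O(Z) = 1/(11 + Z - 1/(2*Z)) (O(Z) = 1/(Z + (11 - 1/(2*Z))) = 1/(11 + Z - 1/(2*Z)))
m(H) = -24 (m(H) = -9 - 1*15 = -9 - 15 = -24)
m(-21) + O(13)*(-2 + 2)² = -24 + (2*13/(-1 + 2*13² + 22*13))*(-2 + 2)² = -24 + (2*13/(-1 + 2*169 + 286))*0² = -24 + (2*13/(-1 + 338 + 286))*0 = -24 + (2*13/623)*0 = -24 + (2*13*(1/623))*0 = -24 + (26/623)*0 = -24 + 0 = -24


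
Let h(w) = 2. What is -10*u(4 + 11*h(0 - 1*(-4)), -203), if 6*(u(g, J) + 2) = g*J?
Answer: 26450/3 ≈ 8816.7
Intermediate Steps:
u(g, J) = -2 + J*g/6 (u(g, J) = -2 + (g*J)/6 = -2 + (J*g)/6 = -2 + J*g/6)
-10*u(4 + 11*h(0 - 1*(-4)), -203) = -10*(-2 + (1/6)*(-203)*(4 + 11*2)) = -10*(-2 + (1/6)*(-203)*(4 + 22)) = -10*(-2 + (1/6)*(-203)*26) = -10*(-2 - 2639/3) = -10*(-2645/3) = 26450/3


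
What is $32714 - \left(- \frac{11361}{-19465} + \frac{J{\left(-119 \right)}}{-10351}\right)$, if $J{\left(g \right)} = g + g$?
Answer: $\frac{6591166951129}{201482215} \approx 32713.0$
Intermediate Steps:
$J{\left(g \right)} = 2 g$
$32714 - \left(- \frac{11361}{-19465} + \frac{J{\left(-119 \right)}}{-10351}\right) = 32714 - \left(- \frac{11361}{-19465} + \frac{2 \left(-119\right)}{-10351}\right) = 32714 - \left(\left(-11361\right) \left(- \frac{1}{19465}\right) - - \frac{238}{10351}\right) = 32714 - \left(\frac{11361}{19465} + \frac{238}{10351}\right) = 32714 - \frac{122230381}{201482215} = \frac{6591166951129}{201482215}$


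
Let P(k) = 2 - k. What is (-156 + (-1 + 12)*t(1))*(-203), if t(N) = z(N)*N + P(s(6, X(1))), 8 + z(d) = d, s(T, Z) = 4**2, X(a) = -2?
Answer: 78561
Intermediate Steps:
s(T, Z) = 16
z(d) = -8 + d
t(N) = -14 + N*(-8 + N) (t(N) = (-8 + N)*N + (2 - 1*16) = N*(-8 + N) + (2 - 16) = N*(-8 + N) - 14 = -14 + N*(-8 + N))
(-156 + (-1 + 12)*t(1))*(-203) = (-156 + (-1 + 12)*(-14 + 1*(-8 + 1)))*(-203) = (-156 + 11*(-14 + 1*(-7)))*(-203) = (-156 + 11*(-14 - 7))*(-203) = (-156 + 11*(-21))*(-203) = (-156 - 231)*(-203) = -387*(-203) = 78561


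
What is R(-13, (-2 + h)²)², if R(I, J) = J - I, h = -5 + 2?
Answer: 1444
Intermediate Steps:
h = -3
R(-13, (-2 + h)²)² = ((-2 - 3)² - 1*(-13))² = ((-5)² + 13)² = (25 + 13)² = 38² = 1444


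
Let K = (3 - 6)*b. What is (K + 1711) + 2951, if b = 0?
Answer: 4662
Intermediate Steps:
K = 0 (K = (3 - 6)*0 = -3*0 = 0)
(K + 1711) + 2951 = (0 + 1711) + 2951 = 1711 + 2951 = 4662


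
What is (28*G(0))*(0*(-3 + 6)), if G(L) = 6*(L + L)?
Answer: 0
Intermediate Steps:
G(L) = 12*L (G(L) = 6*(2*L) = 12*L)
(28*G(0))*(0*(-3 + 6)) = (28*(12*0))*(0*(-3 + 6)) = (28*0)*(0*3) = 0*0 = 0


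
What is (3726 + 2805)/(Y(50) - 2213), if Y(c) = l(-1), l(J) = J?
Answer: -2177/738 ≈ -2.9499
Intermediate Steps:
Y(c) = -1
(3726 + 2805)/(Y(50) - 2213) = (3726 + 2805)/(-1 - 2213) = 6531/(-2214) = 6531*(-1/2214) = -2177/738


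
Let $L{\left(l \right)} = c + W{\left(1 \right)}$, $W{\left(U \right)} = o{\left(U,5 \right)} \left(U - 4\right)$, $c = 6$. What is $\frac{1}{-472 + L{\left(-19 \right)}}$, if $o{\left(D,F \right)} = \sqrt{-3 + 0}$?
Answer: $\frac{i}{- 466 i + 3 \sqrt{3}} \approx -0.0021457 + 2.3925 \cdot 10^{-5} i$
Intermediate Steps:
$o{\left(D,F \right)} = i \sqrt{3}$ ($o{\left(D,F \right)} = \sqrt{-3} = i \sqrt{3}$)
$W{\left(U \right)} = i \sqrt{3} \left(-4 + U\right)$ ($W{\left(U \right)} = i \sqrt{3} \left(U - 4\right) = i \sqrt{3} \left(-4 + U\right)$)
$L{\left(l \right)} = 6 - 3 i \sqrt{3}$ ($L{\left(l \right)} = 6 + i \sqrt{3} \left(-4 + 1\right) = 6 + i \sqrt{3} \left(-3\right) = 6 - 3 i \sqrt{3}$)
$\frac{1}{-472 + L{\left(-19 \right)}} = \frac{1}{-472 + \left(6 - 3 i \sqrt{3}\right)} = \frac{1}{-466 - 3 i \sqrt{3}}$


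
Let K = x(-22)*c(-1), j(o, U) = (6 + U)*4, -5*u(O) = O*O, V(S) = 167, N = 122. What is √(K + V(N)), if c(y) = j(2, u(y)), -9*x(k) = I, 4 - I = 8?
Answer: √39895/15 ≈ 13.316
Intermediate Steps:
u(O) = -O²/5 (u(O) = -O*O/5 = -O²/5)
j(o, U) = 24 + 4*U
I = -4 (I = 4 - 1*8 = 4 - 8 = -4)
x(k) = 4/9 (x(k) = -⅑*(-4) = 4/9)
c(y) = 24 - 4*y²/5 (c(y) = 24 + 4*(-y²/5) = 24 - 4*y²/5)
K = 464/45 (K = 4*(24 - ⅘*(-1)²)/9 = 4*(24 - ⅘*1)/9 = 4*(24 - ⅘)/9 = (4/9)*(116/5) = 464/45 ≈ 10.311)
√(K + V(N)) = √(464/45 + 167) = √(7979/45) = √39895/15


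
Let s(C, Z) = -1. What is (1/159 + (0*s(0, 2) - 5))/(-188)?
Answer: 397/14946 ≈ 0.026562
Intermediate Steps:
(1/159 + (0*s(0, 2) - 5))/(-188) = (1/159 + (0*(-1) - 5))/(-188) = -(1/159 + (0 - 5))/188 = -(1/159 - 5)/188 = -1/188*(-794/159) = 397/14946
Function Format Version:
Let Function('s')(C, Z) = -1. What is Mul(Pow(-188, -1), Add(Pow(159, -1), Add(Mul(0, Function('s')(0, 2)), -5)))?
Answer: Rational(397, 14946) ≈ 0.026562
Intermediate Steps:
Mul(Pow(-188, -1), Add(Pow(159, -1), Add(Mul(0, Function('s')(0, 2)), -5))) = Mul(Pow(-188, -1), Add(Pow(159, -1), Add(Mul(0, -1), -5))) = Mul(Rational(-1, 188), Add(Rational(1, 159), Add(0, -5))) = Mul(Rational(-1, 188), Add(Rational(1, 159), -5)) = Mul(Rational(-1, 188), Rational(-794, 159)) = Rational(397, 14946)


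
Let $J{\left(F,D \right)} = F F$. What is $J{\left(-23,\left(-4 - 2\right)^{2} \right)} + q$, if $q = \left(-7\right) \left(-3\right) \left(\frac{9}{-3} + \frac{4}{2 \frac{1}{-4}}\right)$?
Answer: $298$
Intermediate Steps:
$J{\left(F,D \right)} = F^{2}$
$q = -231$ ($q = 21 \left(9 \left(- \frac{1}{3}\right) + \frac{4}{2 \left(- \frac{1}{4}\right)}\right) = 21 \left(-3 + \frac{4}{- \frac{1}{2}}\right) = 21 \left(-3 + 4 \left(-2\right)\right) = 21 \left(-3 - 8\right) = 21 \left(-11\right) = -231$)
$J{\left(-23,\left(-4 - 2\right)^{2} \right)} + q = \left(-23\right)^{2} - 231 = 529 - 231 = 298$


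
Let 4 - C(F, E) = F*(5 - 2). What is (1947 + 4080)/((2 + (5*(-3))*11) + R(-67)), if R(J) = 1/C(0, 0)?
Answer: -1148/31 ≈ -37.032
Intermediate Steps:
C(F, E) = 4 - 3*F (C(F, E) = 4 - F*(5 - 2) = 4 - F*3 = 4 - 3*F)
R(J) = ¼ (R(J) = 1/(4 - 3*0) = 1/(4 + 0) = 1/4 = ¼)
(1947 + 4080)/((2 + (5*(-3))*11) + R(-67)) = (1947 + 4080)/((2 + (5*(-3))*11) + ¼) = 6027/((2 - 15*11) + ¼) = 6027/((2 - 165) + ¼) = 6027/(-163 + ¼) = 6027/(-651/4) = 6027*(-4/651) = -1148/31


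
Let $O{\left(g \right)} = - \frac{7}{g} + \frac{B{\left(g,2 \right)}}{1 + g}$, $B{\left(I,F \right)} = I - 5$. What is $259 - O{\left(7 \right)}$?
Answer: $\frac{1039}{4} \approx 259.75$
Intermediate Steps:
$B{\left(I,F \right)} = -5 + I$
$O{\left(g \right)} = - \frac{7}{g} + \frac{-5 + g}{1 + g}$
$259 - O{\left(7 \right)} = 259 - \frac{-7 + 7^{2} - 84}{7 \left(1 + 7\right)} = 259 - \frac{-7 + 49 - 84}{7 \cdot 8} = 259 - \frac{1}{7} \cdot \frac{1}{8} \left(-42\right) = 259 - - \frac{3}{4} = 259 + \frac{3}{4} = \frac{1039}{4}$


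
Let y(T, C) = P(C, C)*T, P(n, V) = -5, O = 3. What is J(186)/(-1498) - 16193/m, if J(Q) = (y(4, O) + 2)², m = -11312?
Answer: 1470859/1210384 ≈ 1.2152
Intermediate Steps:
y(T, C) = -5*T
J(Q) = 324 (J(Q) = (-5*4 + 2)² = (-20 + 2)² = (-18)² = 324)
J(186)/(-1498) - 16193/m = 324/(-1498) - 16193/(-11312) = 324*(-1/1498) - 16193*(-1/11312) = -162/749 + 16193/11312 = 1470859/1210384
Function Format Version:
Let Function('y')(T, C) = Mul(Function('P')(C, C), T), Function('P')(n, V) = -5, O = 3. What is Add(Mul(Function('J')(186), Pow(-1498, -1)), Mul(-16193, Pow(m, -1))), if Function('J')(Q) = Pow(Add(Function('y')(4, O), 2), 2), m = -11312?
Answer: Rational(1470859, 1210384) ≈ 1.2152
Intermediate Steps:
Function('y')(T, C) = Mul(-5, T)
Function('J')(Q) = 324 (Function('J')(Q) = Pow(Add(Mul(-5, 4), 2), 2) = Pow(Add(-20, 2), 2) = Pow(-18, 2) = 324)
Add(Mul(Function('J')(186), Pow(-1498, -1)), Mul(-16193, Pow(m, -1))) = Add(Mul(324, Pow(-1498, -1)), Mul(-16193, Pow(-11312, -1))) = Add(Mul(324, Rational(-1, 1498)), Mul(-16193, Rational(-1, 11312))) = Add(Rational(-162, 749), Rational(16193, 11312)) = Rational(1470859, 1210384)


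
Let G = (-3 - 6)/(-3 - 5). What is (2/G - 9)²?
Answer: 4225/81 ≈ 52.161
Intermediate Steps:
G = 9/8 (G = -9/(-8) = -9*(-⅛) = 9/8 ≈ 1.1250)
(2/G - 9)² = (2/(9/8) - 9)² = (2*(8/9) - 9)² = (16/9 - 9)² = (-65/9)² = 4225/81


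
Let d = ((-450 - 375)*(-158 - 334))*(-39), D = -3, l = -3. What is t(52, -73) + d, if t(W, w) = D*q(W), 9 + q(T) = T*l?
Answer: -15829605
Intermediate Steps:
q(T) = -9 - 3*T (q(T) = -9 + T*(-3) = -9 - 3*T)
t(W, w) = 27 + 9*W (t(W, w) = -3*(-9 - 3*W) = 27 + 9*W)
d = -15830100 (d = -825*(-492)*(-39) = 405900*(-39) = -15830100)
t(52, -73) + d = (27 + 9*52) - 15830100 = (27 + 468) - 15830100 = 495 - 15830100 = -15829605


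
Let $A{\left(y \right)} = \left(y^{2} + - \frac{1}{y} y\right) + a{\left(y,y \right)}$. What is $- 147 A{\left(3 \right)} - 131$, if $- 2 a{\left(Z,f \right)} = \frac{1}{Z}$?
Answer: $- \frac{2565}{2} \approx -1282.5$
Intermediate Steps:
$a{\left(Z,f \right)} = - \frac{1}{2 Z}$
$A{\left(y \right)} = -1 + y^{2} - \frac{1}{2 y}$ ($A{\left(y \right)} = \left(y^{2} + - \frac{1}{y} y\right) - \frac{1}{2 y} = \left(y^{2} - 1\right) - \frac{1}{2 y} = \left(-1 + y^{2}\right) - \frac{1}{2 y} = -1 + y^{2} - \frac{1}{2 y}$)
$- 147 A{\left(3 \right)} - 131 = - 147 \left(-1 + 3^{2} - \frac{1}{2 \cdot 3}\right) - 131 = - 147 \left(-1 + 9 - \frac{1}{6}\right) - 131 = \left(-147\right) \frac{47}{6} - 131 = - \frac{2303}{2} - 131 = - \frac{2565}{2}$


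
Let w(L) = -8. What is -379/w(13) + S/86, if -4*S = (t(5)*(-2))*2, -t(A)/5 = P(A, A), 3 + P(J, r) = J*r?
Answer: 15857/344 ≈ 46.096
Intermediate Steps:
P(J, r) = -3 + J*r
t(A) = 15 - 5*A**2 (t(A) = -5*(-3 + A*A) = -5*(-3 + A**2) = 15 - 5*A**2)
S = -110 (S = -(15 - 5*5**2)*(-2)*2/4 = -(15 - 5*25)*(-2)*2/4 = -(15 - 125)*(-2)*2/4 = -(-110*(-2))*2/4 = -55*2 = -1/4*440 = -110)
-379/w(13) + S/86 = -379/(-8) - 110/86 = -379*(-1/8) - 110*1/86 = 379/8 - 55/43 = 15857/344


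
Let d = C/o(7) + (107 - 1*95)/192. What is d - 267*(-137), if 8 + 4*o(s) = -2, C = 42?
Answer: 2924981/80 ≈ 36562.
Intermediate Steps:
o(s) = -5/2 (o(s) = -2 + (1/4)*(-2) = -2 - 1/2 = -5/2)
d = -1339/80 (d = 42/(-5/2) + (107 - 1*95)/192 = 42*(-2/5) + (107 - 95)*(1/192) = -84/5 + 12*(1/192) = -84/5 + 1/16 = -1339/80 ≈ -16.737)
d - 267*(-137) = -1339/80 - 267*(-137) = -1339/80 + 36579 = 2924981/80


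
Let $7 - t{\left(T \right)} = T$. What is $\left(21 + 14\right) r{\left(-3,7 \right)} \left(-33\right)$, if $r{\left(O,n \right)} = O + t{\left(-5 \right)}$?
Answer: $-10395$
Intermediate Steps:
$t{\left(T \right)} = 7 - T$
$r{\left(O,n \right)} = 12 + O$ ($r{\left(O,n \right)} = O + \left(7 - -5\right) = O + \left(7 + 5\right) = O + 12 = 12 + O$)
$\left(21 + 14\right) r{\left(-3,7 \right)} \left(-33\right) = \left(21 + 14\right) \left(12 - 3\right) \left(-33\right) = 35 \cdot 9 \left(-33\right) = 315 \left(-33\right) = -10395$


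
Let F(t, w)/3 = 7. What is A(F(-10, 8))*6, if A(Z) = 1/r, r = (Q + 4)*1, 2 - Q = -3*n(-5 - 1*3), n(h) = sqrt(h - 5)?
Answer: 4/17 - 2*I*sqrt(13)/17 ≈ 0.23529 - 0.42418*I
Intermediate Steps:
n(h) = sqrt(-5 + h)
Q = 2 + 3*I*sqrt(13) (Q = 2 - (-3)*sqrt(-5 + (-5 - 1*3)) = 2 - (-3)*sqrt(-5 + (-5 - 3)) = 2 - (-3)*sqrt(-5 - 8) = 2 - (-3)*sqrt(-13) = 2 - (-3)*I*sqrt(13) = 2 + 3*I*sqrt(13) ≈ 2.0 + 10.817*I)
F(t, w) = 21 (F(t, w) = 3*7 = 21)
r = 6 + 3*I*sqrt(13) (r = ((2 + 3*I*sqrt(13)) + 4)*1 = (6 + 3*I*sqrt(13))*1 = 6 + 3*I*sqrt(13) ≈ 6.0 + 10.817*I)
A(Z) = 1/(6 + 3*I*sqrt(13))
A(F(-10, 8))*6 = (2/51 - I*sqrt(13)/51)*6 = 4/17 - 2*I*sqrt(13)/17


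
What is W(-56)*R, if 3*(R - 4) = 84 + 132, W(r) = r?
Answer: -4256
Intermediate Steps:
R = 76 (R = 4 + (84 + 132)/3 = 4 + (1/3)*216 = 4 + 72 = 76)
W(-56)*R = -56*76 = -4256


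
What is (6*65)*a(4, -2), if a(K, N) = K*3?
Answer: 4680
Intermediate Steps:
a(K, N) = 3*K
(6*65)*a(4, -2) = (6*65)*(3*4) = 390*12 = 4680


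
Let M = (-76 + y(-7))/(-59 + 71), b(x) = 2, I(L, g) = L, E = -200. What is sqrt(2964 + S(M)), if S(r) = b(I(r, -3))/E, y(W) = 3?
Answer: sqrt(296399)/10 ≈ 54.443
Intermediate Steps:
M = -73/12 (M = (-76 + 3)/(-59 + 71) = -73/12 ≈ -6.0833)
S(r) = -1/100 (S(r) = 2/(-200) = 2*(-1/200) = -1/100)
sqrt(2964 + S(M)) = sqrt(2964 - 1/100) = sqrt(296399/100) = sqrt(296399)/10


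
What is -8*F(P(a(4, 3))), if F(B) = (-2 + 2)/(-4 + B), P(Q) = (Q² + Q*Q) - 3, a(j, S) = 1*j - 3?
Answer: 0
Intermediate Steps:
a(j, S) = -3 + j (a(j, S) = j - 3 = -3 + j)
P(Q) = -3 + 2*Q² (P(Q) = (Q² + Q²) - 3 = 2*Q² - 3 = -3 + 2*Q²)
F(B) = 0 (F(B) = 0/(-4 + B) = 0)
-8*F(P(a(4, 3))) = -8*0 = 0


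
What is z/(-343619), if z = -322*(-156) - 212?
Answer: -50020/343619 ≈ -0.14557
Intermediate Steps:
z = 50020 (z = 50232 - 212 = 50020)
z/(-343619) = 50020/(-343619) = 50020*(-1/343619) = -50020/343619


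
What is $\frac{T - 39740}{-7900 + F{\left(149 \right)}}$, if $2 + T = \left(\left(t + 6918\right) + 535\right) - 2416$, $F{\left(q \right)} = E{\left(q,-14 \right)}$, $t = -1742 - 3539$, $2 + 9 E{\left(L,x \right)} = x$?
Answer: $\frac{179937}{35558} \approx 5.0604$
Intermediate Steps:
$E{\left(L,x \right)} = - \frac{2}{9} + \frac{x}{9}$
$t = -5281$ ($t = -1742 - 3539 = -5281$)
$F{\left(q \right)} = - \frac{16}{9}$ ($F{\left(q \right)} = - \frac{2}{9} + \frac{1}{9} \left(-14\right) = - \frac{2}{9} - \frac{14}{9} = - \frac{16}{9}$)
$T = -246$ ($T = -2 + \left(\left(\left(-5281 + 6918\right) + 535\right) - 2416\right) = -2 + \left(\left(1637 + 535\right) - 2416\right) = -2 + \left(2172 - 2416\right) = -2 - 244 = -246$)
$\frac{T - 39740}{-7900 + F{\left(149 \right)}} = \frac{-246 - 39740}{-7900 - \frac{16}{9}} = - \frac{39986}{- \frac{71116}{9}} = \left(-39986\right) \left(- \frac{9}{71116}\right) = \frac{179937}{35558}$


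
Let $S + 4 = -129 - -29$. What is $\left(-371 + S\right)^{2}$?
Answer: $225625$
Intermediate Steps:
$S = -104$ ($S = -4 - 100 = -104$)
$\left(-371 + S\right)^{2} = \left(-371 - 104\right)^{2} = \left(-475\right)^{2} = 225625$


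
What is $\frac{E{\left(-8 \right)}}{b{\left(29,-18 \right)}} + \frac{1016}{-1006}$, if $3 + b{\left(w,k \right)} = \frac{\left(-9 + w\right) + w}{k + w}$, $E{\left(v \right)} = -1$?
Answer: $- \frac{13661}{8048} \approx -1.6974$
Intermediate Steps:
$b{\left(w,k \right)} = -3 + \frac{-9 + 2 w}{k + w}$ ($b{\left(w,k \right)} = -3 + \frac{\left(-9 + w\right) + w}{k + w} = -3 + \frac{-9 + 2 w}{k + w}$)
$\frac{E{\left(-8 \right)}}{b{\left(29,-18 \right)}} + \frac{1016}{-1006} = - \frac{1}{\frac{1}{-18 + 29} \left(-9 - 29 - -54\right)} + \frac{1016}{-1006} = - \frac{1}{\frac{1}{11} \left(-9 - 29 + 54\right)} + 1016 \left(- \frac{1}{1006}\right) = - \frac{1}{\frac{1}{11} \cdot 16} - \frac{508}{503} = - \frac{1}{\frac{16}{11}} - \frac{508}{503} = \left(-1\right) \frac{11}{16} - \frac{508}{503} = - \frac{11}{16} - \frac{508}{503} = - \frac{13661}{8048}$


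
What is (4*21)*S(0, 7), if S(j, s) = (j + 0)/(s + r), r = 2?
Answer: 0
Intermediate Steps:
S(j, s) = j/(2 + s) (S(j, s) = (j + 0)/(s + 2) = j/(2 + s))
(4*21)*S(0, 7) = (4*21)*(0/(2 + 7)) = 84*(0/9) = 84*(0*(⅑)) = 84*0 = 0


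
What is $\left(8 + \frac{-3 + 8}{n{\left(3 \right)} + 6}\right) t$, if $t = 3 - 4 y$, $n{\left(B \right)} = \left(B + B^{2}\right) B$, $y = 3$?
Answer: $- \frac{1023}{14} \approx -73.071$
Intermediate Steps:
$n{\left(B \right)} = B \left(B + B^{2}\right)$
$t = -9$ ($t = 3 - 12 = -9$)
$\left(8 + \frac{-3 + 8}{n{\left(3 \right)} + 6}\right) t = \left(8 + \frac{-3 + 8}{3^{2} \left(1 + 3\right) + 6}\right) \left(-9\right) = \left(8 + \frac{5}{9 \cdot 4 + 6}\right) \left(-9\right) = \left(8 + \frac{5}{36 + 6}\right) \left(-9\right) = \left(8 + \frac{5}{42}\right) \left(-9\right) = \frac{341}{42} \left(-9\right) = - \frac{1023}{14}$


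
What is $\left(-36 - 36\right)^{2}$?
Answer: $5184$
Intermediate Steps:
$\left(-36 - 36\right)^{2} = \left(-72\right)^{2} = 5184$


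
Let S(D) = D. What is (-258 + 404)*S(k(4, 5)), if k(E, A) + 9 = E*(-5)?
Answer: -4234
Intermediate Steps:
k(E, A) = -9 - 5*E (k(E, A) = -9 + E*(-5) = -9 - 5*E)
(-258 + 404)*S(k(4, 5)) = (-258 + 404)*(-9 - 5*4) = 146*(-9 - 20) = 146*(-29) = -4234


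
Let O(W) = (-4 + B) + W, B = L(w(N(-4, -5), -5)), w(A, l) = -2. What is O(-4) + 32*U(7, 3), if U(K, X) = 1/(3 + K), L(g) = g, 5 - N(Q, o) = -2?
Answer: -34/5 ≈ -6.8000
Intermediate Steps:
N(Q, o) = 7 (N(Q, o) = 5 - 1*(-2) = 5 + 2 = 7)
B = -2
O(W) = -6 + W (O(W) = (-4 - 2) + W = -6 + W)
O(-4) + 32*U(7, 3) = (-6 - 4) + 32/(3 + 7) = -10 + 32/10 = -10 + 32*(1/10) = -10 + 16/5 = -34/5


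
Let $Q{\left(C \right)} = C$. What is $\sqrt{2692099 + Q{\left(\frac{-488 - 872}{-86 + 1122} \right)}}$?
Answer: $\frac{3 \sqrt{20065400551}}{259} \approx 1640.8$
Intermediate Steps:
$\sqrt{2692099 + Q{\left(\frac{-488 - 872}{-86 + 1122} \right)}} = \sqrt{2692099 + \frac{-488 - 872}{-86 + 1122}} = \sqrt{2692099 - \frac{1360}{1036}} = \sqrt{2692099 - \frac{340}{259}} = \sqrt{\frac{697253301}{259}} = \frac{3 \sqrt{20065400551}}{259}$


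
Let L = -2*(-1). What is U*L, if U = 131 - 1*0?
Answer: 262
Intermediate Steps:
L = 2
U = 131 (U = 131 + 0 = 131)
U*L = 131*2 = 262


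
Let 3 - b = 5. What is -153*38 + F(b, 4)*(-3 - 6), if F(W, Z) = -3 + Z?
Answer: -5823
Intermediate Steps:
b = -2 (b = 3 - 1*5 = 3 - 5 = -2)
-153*38 + F(b, 4)*(-3 - 6) = -153*38 + (-3 + 4)*(-3 - 6) = -5814 + 1*(-9) = -5814 - 9 = -5823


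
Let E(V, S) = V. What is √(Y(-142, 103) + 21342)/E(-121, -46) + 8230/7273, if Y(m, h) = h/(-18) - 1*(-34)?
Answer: 8230/7273 - √769330/726 ≈ -0.076564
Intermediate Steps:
Y(m, h) = 34 - h/18 (Y(m, h) = h*(-1/18) + 34 = -h/18 + 34 = 34 - h/18)
√(Y(-142, 103) + 21342)/E(-121, -46) + 8230/7273 = √((34 - 1/18*103) + 21342)/(-121) + 8230/7273 = √((34 - 103/18) + 21342)*(-1/121) + 8230*(1/7273) = √(509/18 + 21342)*(-1/121) + 8230/7273 = √(384665/18)*(-1/121) + 8230/7273 = (√769330/6)*(-1/121) + 8230/7273 = -√769330/726 + 8230/7273 = 8230/7273 - √769330/726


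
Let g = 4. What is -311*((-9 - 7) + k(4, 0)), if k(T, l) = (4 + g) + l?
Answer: 2488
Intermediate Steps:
k(T, l) = 8 + l (k(T, l) = (4 + 4) + l = 8 + l)
-311*((-9 - 7) + k(4, 0)) = -311*((-9 - 7) + (8 + 0)) = -311*(-16 + 8) = -311*(-8) = 2488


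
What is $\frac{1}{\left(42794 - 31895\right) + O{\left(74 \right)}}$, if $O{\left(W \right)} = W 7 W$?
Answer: $\frac{1}{49231} \approx 2.0312 \cdot 10^{-5}$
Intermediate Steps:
$O{\left(W \right)} = 7 W^{2}$ ($O{\left(W \right)} = 7 W W = 7 W^{2}$)
$\frac{1}{\left(42794 - 31895\right) + O{\left(74 \right)}} = \frac{1}{\left(42794 - 31895\right) + 7 \cdot 74^{2}} = \frac{1}{\left(42794 - 31895\right) + 7 \cdot 5476} = \frac{1}{10899 + 38332} = \frac{1}{49231}$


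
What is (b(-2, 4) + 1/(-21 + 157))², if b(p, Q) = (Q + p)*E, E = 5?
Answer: 1852321/18496 ≈ 100.15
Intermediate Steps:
b(p, Q) = 5*Q + 5*p (b(p, Q) = (Q + p)*5 = 5*Q + 5*p)
(b(-2, 4) + 1/(-21 + 157))² = ((5*4 + 5*(-2)) + 1/(-21 + 157))² = ((20 - 10) + 1/136)² = (10 + 1/136)² = (1361/136)² = 1852321/18496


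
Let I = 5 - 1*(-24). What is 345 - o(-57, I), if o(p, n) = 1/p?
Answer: 19666/57 ≈ 345.02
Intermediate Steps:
I = 29 (I = 5 + 24 = 29)
345 - o(-57, I) = 345 - 1/(-57) = 345 - 1*(-1/57) = 345 + 1/57 = 19666/57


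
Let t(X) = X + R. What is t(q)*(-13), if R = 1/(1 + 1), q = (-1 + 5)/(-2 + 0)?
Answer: 39/2 ≈ 19.500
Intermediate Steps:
q = -2 (q = 4/(-2) = 4*(-1/2) = -2)
R = 1/2 ≈ 0.50000
t(X) = 1/2 + X (t(X) = X + 1/2 = 1/2 + X)
t(q)*(-13) = (1/2 - 2)*(-13) = -3/2*(-13) = 39/2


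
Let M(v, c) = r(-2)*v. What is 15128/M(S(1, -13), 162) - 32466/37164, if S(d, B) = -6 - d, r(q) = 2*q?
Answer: 23387831/43358 ≈ 539.41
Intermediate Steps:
M(v, c) = -4*v (M(v, c) = (2*(-2))*v = -4*v)
15128/M(S(1, -13), 162) - 32466/37164 = 15128/((-4*(-6 - 1*1))) - 32466/37164 = 15128/((-4*(-6 - 1))) - 32466*1/37164 = 15128/((-4*(-7))) - 5411/6194 = 15128/28 - 5411/6194 = 15128*(1/28) - 5411/6194 = 3782/7 - 5411/6194 = 23387831/43358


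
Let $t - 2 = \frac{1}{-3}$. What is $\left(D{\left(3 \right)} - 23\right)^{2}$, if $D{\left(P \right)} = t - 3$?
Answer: $\frac{5329}{9} \approx 592.11$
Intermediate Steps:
$t = \frac{5}{3}$ ($t = 2 + \frac{1}{-3} = 2 - \frac{1}{3} = \frac{5}{3} \approx 1.6667$)
$D{\left(P \right)} = - \frac{4}{3}$ ($D{\left(P \right)} = \frac{5}{3} - 3 = - \frac{4}{3}$)
$\left(D{\left(3 \right)} - 23\right)^{2} = \left(- \frac{4}{3} - 23\right)^{2} = \left(- \frac{73}{3}\right)^{2} = \frac{5329}{9}$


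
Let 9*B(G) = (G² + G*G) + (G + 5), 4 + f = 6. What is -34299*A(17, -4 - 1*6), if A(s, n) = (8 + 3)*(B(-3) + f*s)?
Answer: -13666246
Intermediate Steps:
f = 2 (f = -4 + 6 = 2)
B(G) = 5/9 + G/9 + 2*G²/9 (B(G) = ((G² + G*G) + (G + 5))/9 = ((G² + G²) + (5 + G))/9 = (2*G² + (5 + G))/9 = (5 + G + 2*G²)/9 = 5/9 + G/9 + 2*G²/9)
A(s, n) = 220/9 + 22*s (A(s, n) = (8 + 3)*((5/9 + (⅑)*(-3) + (2/9)*(-3)²) + 2*s) = 11*((5/9 - ⅓ + (2/9)*9) + 2*s) = 11*((5/9 - ⅓ + 2) + 2*s) = 11*(20/9 + 2*s) = 220/9 + 22*s)
-34299*A(17, -4 - 1*6) = -34299*(220/9 + 22*17) = -34299*(220/9 + 374) = -34299*3586/9 = -13666246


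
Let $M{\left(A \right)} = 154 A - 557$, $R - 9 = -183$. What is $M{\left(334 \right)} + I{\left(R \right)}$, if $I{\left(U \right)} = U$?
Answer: $50705$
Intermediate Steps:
$R = -174$ ($R = 9 - 183 = -174$)
$M{\left(A \right)} = -557 + 154 A$
$M{\left(334 \right)} + I{\left(R \right)} = \left(-557 + 154 \cdot 334\right) - 174 = \left(-557 + 51436\right) - 174 = 50879 - 174 = 50705$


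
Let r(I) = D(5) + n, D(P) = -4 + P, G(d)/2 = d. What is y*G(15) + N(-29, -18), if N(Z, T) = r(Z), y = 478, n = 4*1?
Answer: 14345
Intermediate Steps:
n = 4
G(d) = 2*d
r(I) = 5 (r(I) = (-4 + 5) + 4 = 1 + 4 = 5)
N(Z, T) = 5
y*G(15) + N(-29, -18) = 478*(2*15) + 5 = 478*30 + 5 = 14340 + 5 = 14345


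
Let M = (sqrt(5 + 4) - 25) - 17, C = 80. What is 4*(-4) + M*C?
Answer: -3136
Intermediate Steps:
M = -39 (M = (sqrt(9) - 25) - 17 = (3 - 25) - 17 = -22 - 17 = -39)
4*(-4) + M*C = 4*(-4) - 39*80 = -16 - 3120 = -3136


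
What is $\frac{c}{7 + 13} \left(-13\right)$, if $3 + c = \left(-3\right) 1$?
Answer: $\frac{39}{10} \approx 3.9$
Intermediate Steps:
$c = -6$ ($c = -3 - 3 = -6$)
$\frac{c}{7 + 13} \left(-13\right) = - \frac{6}{7 + 13} \left(-13\right) = - \frac{6}{20} \left(-13\right) = \left(-6\right) \frac{1}{20} \left(-13\right) = \left(- \frac{3}{10}\right) \left(-13\right) = \frac{39}{10}$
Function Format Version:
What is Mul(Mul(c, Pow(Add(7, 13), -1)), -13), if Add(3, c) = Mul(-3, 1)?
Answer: Rational(39, 10) ≈ 3.9000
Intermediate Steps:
c = -6 (c = Add(-3, Mul(-3, 1)) = Add(-3, -3) = -6)
Mul(Mul(c, Pow(Add(7, 13), -1)), -13) = Mul(Mul(-6, Pow(Add(7, 13), -1)), -13) = Mul(Mul(-6, Pow(20, -1)), -13) = Mul(Mul(-6, Rational(1, 20)), -13) = Mul(Rational(-3, 10), -13) = Rational(39, 10)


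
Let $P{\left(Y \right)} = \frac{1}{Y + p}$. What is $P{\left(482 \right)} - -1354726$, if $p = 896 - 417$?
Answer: $\frac{1301891687}{961} \approx 1.3547 \cdot 10^{6}$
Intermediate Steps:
$p = 479$ ($p = 896 - 417 = 479$)
$P{\left(Y \right)} = \frac{1}{479 + Y}$ ($P{\left(Y \right)} = \frac{1}{Y + 479} = \frac{1}{479 + Y}$)
$P{\left(482 \right)} - -1354726 = \frac{1}{479 + 482} - -1354726 = \frac{1}{961} + 1354726 = \frac{1301891687}{961}$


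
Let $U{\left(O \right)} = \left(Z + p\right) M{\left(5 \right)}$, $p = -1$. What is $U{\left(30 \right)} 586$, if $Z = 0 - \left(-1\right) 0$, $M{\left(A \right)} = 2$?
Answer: $-1172$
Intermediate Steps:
$Z = 0$ ($Z = 0 - 0 = 0 + 0 = 0$)
$U{\left(O \right)} = -2$ ($U{\left(O \right)} = \left(0 - 1\right) 2 = \left(-1\right) 2 = -2$)
$U{\left(30 \right)} 586 = \left(-2\right) 586 = -1172$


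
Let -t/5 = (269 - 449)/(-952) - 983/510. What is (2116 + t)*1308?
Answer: 330712540/119 ≈ 2.7791e+6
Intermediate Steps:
t = 3103/357 (t = -5*((269 - 449)/(-952) - 983/510) = -5*(-180*(-1/952) - 983*1/510) = -5*(45/238 - 983/510) = -5*(-3103/1785) = 3103/357 ≈ 8.6919)
(2116 + t)*1308 = (2116 + 3103/357)*1308 = (758515/357)*1308 = 330712540/119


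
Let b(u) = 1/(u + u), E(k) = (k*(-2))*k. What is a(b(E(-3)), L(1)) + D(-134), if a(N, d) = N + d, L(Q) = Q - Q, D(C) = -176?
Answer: -6337/36 ≈ -176.03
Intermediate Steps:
E(k) = -2*k**2 (E(k) = (-2*k)*k = -2*k**2)
L(Q) = 0
b(u) = 1/(2*u)
a(b(E(-3)), L(1)) + D(-134) = (1/(2*((-2*(-3)**2))) + 0) - 176 = (1/(2*((-2*9))) + 0) - 176 = ((1/2)/(-18) + 0) - 176 = ((1/2)*(-1/18) + 0) - 176 = (-1/36 + 0) - 176 = -1/36 - 176 = -6337/36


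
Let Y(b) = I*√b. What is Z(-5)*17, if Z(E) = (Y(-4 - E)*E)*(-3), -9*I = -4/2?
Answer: 170/3 ≈ 56.667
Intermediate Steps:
I = 2/9 (I = -(-4)/(9*2) = -⅑*(-2) = 2/9 ≈ 0.22222)
Y(b) = 2*√b/9
Z(E) = -2*E*√(-4 - E)/3 (Z(E) = ((2*√(-4 - E)/9)*E)*(-3) = (2*E*√(-4 - E)/9)*(-3) = -2*E*√(-4 - E)/3)
Z(-5)*17 = -⅔*(-5)*√(-4 - 1*(-5))*17 = -⅔*(-5)*√(-4 + 5)*17 = -⅔*(-5)*√1*17 = -⅔*(-5)*1*17 = (10/3)*17 = 170/3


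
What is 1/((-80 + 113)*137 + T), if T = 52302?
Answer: 1/56823 ≈ 1.7599e-5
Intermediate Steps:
1/((-80 + 113)*137 + T) = 1/((-80 + 113)*137 + 52302) = 1/(33*137 + 52302) = 1/(4521 + 52302) = 1/56823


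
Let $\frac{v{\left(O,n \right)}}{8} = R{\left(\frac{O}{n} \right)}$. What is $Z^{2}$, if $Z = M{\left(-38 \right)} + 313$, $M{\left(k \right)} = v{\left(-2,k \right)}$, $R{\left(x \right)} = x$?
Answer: $\frac{35462025}{361} \approx 98233.0$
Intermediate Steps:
$v{\left(O,n \right)} = \frac{8 O}{n}$ ($v{\left(O,n \right)} = 8 \frac{O}{n} = \frac{8 O}{n}$)
$M{\left(k \right)} = - \frac{16}{k}$ ($M{\left(k \right)} = 8 \left(-2\right) \frac{1}{k} = - \frac{16}{k}$)
$Z = \frac{5955}{19}$ ($Z = - \frac{16}{-38} + 313 = \left(-16\right) \left(- \frac{1}{38}\right) + 313 = \frac{8}{19} + 313 = \frac{5955}{19} \approx 313.42$)
$Z^{2} = \left(\frac{5955}{19}\right)^{2} = \frac{35462025}{361}$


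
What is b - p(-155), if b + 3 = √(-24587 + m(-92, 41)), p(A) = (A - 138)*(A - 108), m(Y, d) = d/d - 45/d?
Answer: -77062 + I*√41330911/41 ≈ -77062.0 + 156.8*I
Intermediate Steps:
m(Y, d) = 1 - 45/d
p(A) = (-138 + A)*(-108 + A)
b = -3 + I*√41330911/41 (b = -3 + √(-24587 + (-45 + 41)/41) = -3 + √(-24587 + (1/41)*(-4)) = -3 + √(-24587 - 4/41) = -3 + √(-1008071/41) = -3 + I*√41330911/41 ≈ -3.0 + 156.8*I)
b - p(-155) = (-3 + I*√41330911/41) - (14904 + (-155)² - 246*(-155)) = (-3 + I*√41330911/41) - (14904 + 24025 + 38130) = (-3 + I*√41330911/41) - 1*77059 = (-3 + I*√41330911/41) - 77059 = -77062 + I*√41330911/41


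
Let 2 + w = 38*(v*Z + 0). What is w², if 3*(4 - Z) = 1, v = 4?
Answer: 2775556/9 ≈ 3.0840e+5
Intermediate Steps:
Z = 11/3 (Z = 4 - ⅓*1 = 4 - ⅓ = 11/3 ≈ 3.6667)
w = 1666/3 (w = -2 + 38*(4*(11/3) + 0) = -2 + 38*(44/3 + 0) = -2 + 38*(44/3) = -2 + 1672/3 = 1666/3 ≈ 555.33)
w² = (1666/3)² = 2775556/9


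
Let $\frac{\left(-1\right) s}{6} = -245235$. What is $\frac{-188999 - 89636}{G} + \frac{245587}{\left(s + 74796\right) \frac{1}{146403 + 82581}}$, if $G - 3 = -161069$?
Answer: $\frac{32120768938209}{883124878} \approx 36372.0$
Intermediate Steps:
$s = 1471410$ ($s = \left(-6\right) \left(-245235\right) = 1471410$)
$G = -161066$ ($G = 3 - 161069 = -161066$)
$\frac{-188999 - 89636}{G} + \frac{245587}{\left(s + 74796\right) \frac{1}{146403 + 82581}} = \frac{-188999 - 89636}{-161066} + \frac{245587}{\left(1471410 + 74796\right) \frac{1}{146403 + 82581}} = \left(-278635\right) \left(- \frac{1}{161066}\right) + \frac{245587}{1546206 \cdot \frac{1}{228984}} = \frac{278635}{161066} + \frac{245587}{1546206 \cdot \frac{1}{228984}} = \frac{278635}{161066} + \frac{245587}{\frac{5483}{812}} = \frac{278635}{161066} + 245587 \cdot \frac{812}{5483} = \frac{278635}{161066} + \frac{199416644}{5483} = \frac{32120768938209}{883124878}$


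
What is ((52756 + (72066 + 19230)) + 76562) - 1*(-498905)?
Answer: 719519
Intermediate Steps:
((52756 + (72066 + 19230)) + 76562) - 1*(-498905) = ((52756 + 91296) + 76562) + 498905 = (144052 + 76562) + 498905 = 220614 + 498905 = 719519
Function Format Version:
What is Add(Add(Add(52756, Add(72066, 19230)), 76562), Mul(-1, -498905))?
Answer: 719519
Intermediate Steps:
Add(Add(Add(52756, Add(72066, 19230)), 76562), Mul(-1, -498905)) = Add(Add(Add(52756, 91296), 76562), 498905) = Add(Add(144052, 76562), 498905) = Add(220614, 498905) = 719519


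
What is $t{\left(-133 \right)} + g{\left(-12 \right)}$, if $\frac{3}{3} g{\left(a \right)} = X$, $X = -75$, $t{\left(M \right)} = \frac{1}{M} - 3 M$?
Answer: $\frac{43091}{133} \approx 323.99$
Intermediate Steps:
$g{\left(a \right)} = -75$
$t{\left(-133 \right)} + g{\left(-12 \right)} = \left(\frac{1}{-133} - -399\right) - 75 = \left(- \frac{1}{133} + 399\right) - 75 = \frac{53066}{133} - 75 = \frac{43091}{133}$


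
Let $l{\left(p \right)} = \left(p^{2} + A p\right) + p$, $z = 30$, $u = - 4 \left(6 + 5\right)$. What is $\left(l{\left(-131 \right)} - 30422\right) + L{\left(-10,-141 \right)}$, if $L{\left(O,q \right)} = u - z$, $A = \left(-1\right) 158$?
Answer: $7232$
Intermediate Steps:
$A = -158$
$u = -44$ ($u = \left(-4\right) 11 = -44$)
$l{\left(p \right)} = p^{2} - 157 p$ ($l{\left(p \right)} = \left(p^{2} - 158 p\right) + p = p^{2} - 157 p$)
$L{\left(O,q \right)} = -74$ ($L{\left(O,q \right)} = -44 - 30 = -74$)
$\left(l{\left(-131 \right)} - 30422\right) + L{\left(-10,-141 \right)} = \left(- 131 \left(-157 - 131\right) - 30422\right) - 74 = \left(\left(-131\right) \left(-288\right) - 30422\right) - 74 = \left(37728 - 30422\right) - 74 = 7306 - 74 = 7232$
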